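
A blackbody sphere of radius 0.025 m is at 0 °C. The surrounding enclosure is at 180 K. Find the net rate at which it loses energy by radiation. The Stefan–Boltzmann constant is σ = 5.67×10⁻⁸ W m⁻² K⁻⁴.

Q ≈ 2.01 W

A = 4πr² = 4π × (0.025)² = 7.85×10^-3 m².
Convert: 0 °C = 273 K.
Q = σA(T⁴ − T_s⁴). T⁴ − T_s⁴ = (273)⁴ − (180)⁴ = 5.55×10^9 − 1.05×10^9 = 4.50×10^9 K⁴.
Q = 5.67×10⁻⁸ × 7.85×10^-3 × 4.50×10^9 = 2.01 W.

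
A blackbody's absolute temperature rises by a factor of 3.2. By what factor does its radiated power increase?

factor ≈ 105

P ∝ T⁴, so the power scales as (3.2)⁴ = 105.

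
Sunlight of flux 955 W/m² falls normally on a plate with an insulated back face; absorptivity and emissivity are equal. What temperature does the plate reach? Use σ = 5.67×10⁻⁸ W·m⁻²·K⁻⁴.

T ≈ 360 K

Absorbed flux αS = emitted flux εσT⁴ (one radiating face); with α = ε, T = (S/σ)^(1/4).
T = (955 / 5.67×10⁻⁸)^(1/4) = (1.68×10^10)^(1/4).
T = 360 K.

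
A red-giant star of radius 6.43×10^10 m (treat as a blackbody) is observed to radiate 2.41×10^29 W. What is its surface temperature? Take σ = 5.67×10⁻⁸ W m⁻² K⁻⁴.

A = 4πr² = 4π × (6.43×10^10)² = 5.20×10^22 m².
From P = σAT⁴, T = (P / σA)^(1/4) = (2.41×10^29 / (5.67×10⁻⁸ × 5.20×10^22))^(1/4).
T = (8.18×10^13)^(1/4) = 3010 K.

T ≈ 3010 K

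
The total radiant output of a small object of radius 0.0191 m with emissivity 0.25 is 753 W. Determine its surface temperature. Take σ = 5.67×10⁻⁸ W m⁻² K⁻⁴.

A = 4πr² = 4π × (0.0191)² = 4.58×10^-3 m².
From P = εσAT⁴, T = (P / εσA)^(1/4) = (753 / (0.25 × 5.67×10⁻⁸ × 4.58×10^-3))^(1/4).
T = (1.16×10^13)^(1/4) = 1850 K.

T ≈ 1850 K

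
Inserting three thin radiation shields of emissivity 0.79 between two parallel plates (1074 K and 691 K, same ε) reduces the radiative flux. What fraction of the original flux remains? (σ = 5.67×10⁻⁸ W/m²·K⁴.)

ratio ≈ 0.250

With N identical shields there are N+1 = 4 gaps in series, each with the same radiative resistance, so the flux falls to 1/(N+1) of its unshielded value.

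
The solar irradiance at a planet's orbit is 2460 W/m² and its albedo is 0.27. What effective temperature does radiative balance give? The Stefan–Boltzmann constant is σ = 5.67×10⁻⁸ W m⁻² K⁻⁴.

T ≈ 298 K

Power absorbed = (1−a)S·πR²; power emitted = 4πR²σT⁴. Equating and cancelling πR²:
T = ((1−a)S / 4σ)^(1/4) = (1800 / (4 × 5.67×10⁻⁸))^(1/4) = (7.92×10^9)^(1/4).
T = 298 K.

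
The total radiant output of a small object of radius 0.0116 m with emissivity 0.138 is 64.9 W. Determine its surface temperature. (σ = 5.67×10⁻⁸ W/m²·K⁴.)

A = 4πr² = 4π × (0.0116)² = 1.69×10^-3 m².
From P = εσAT⁴, T = (P / εσA)^(1/4) = (64.9 / (0.138 × 5.67×10⁻⁸ × 1.69×10^-3))^(1/4).
T = (4.91×10^12)^(1/4) = 1490 K.

T ≈ 1490 K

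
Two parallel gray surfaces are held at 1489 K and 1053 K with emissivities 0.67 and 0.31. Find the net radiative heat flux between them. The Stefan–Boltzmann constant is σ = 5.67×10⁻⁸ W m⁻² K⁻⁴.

q ≈ 56200 W/m²

For two large parallel gray plates, q = σ(T₁⁴ − T₂⁴) / (1/ε₁ + 1/ε₂ − 1).
1/ε₁ + 1/ε₂ − 1 = 1/0.67 + 1/0.31 − 1 = 3.718.
T₁⁴ − T₂⁴ = 4.92×10^12 − 1.23×10^12 = 3.69×10^12 K⁴.
q = 5.67×10⁻⁸ × 3.69×10^12 / 3.718 = 56200 W/m².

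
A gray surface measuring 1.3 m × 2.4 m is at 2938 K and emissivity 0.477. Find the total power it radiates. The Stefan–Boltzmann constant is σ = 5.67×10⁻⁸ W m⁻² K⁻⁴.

A = 1.3 × 2.4 = 3.12 m².
Stefan–Boltzmann: P = εσAT⁴ = 0.477 × 5.67×10⁻⁸ × 3.12 × (2938)⁴ = 0.477 × 5.67×10⁻⁸ × 3.12 × 7.45×10^13.
P = 6.29×10^6 W.

P ≈ 6.29×10^6 W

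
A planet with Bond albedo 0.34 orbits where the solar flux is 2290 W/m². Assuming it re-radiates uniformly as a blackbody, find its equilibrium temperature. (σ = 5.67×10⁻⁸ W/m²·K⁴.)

Power absorbed = (1−a)S·πR²; power emitted = 4πR²σT⁴. Equating and cancelling πR²:
T = ((1−a)S / 4σ)^(1/4) = (1510 / (4 × 5.67×10⁻⁸))^(1/4) = (6.66×10^9)^(1/4).
T = 286 K.

T ≈ 286 K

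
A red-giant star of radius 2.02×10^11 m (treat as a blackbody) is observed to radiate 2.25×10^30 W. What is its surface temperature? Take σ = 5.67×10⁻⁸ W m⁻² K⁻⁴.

A = 4πr² = 4π × (2.02×10^11)² = 5.13×10^23 m².
From P = σAT⁴, T = (P / σA)^(1/4) = (2.25×10^30 / (5.67×10⁻⁸ × 5.13×10^23))^(1/4).
T = (7.74×10^13)^(1/4) = 2970 K.

T ≈ 2970 K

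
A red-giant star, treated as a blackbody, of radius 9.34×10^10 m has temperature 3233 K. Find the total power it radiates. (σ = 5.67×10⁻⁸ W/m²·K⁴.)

A = 4πr² = 4π × (9.34×10^10)² = 1.10×10^23 m².
P = σAT⁴ = 5.67×10⁻⁸ × 1.10×10^23 × (3233)⁴ = 5.67×10⁻⁸ × 1.10×10^23 × 1.09×10^14.
P = 6.79×10^29 W.

P ≈ 6.79×10^29 W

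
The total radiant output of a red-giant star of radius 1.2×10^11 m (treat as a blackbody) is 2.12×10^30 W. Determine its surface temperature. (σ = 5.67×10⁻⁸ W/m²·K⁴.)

A = 4πr² = 4π × (1.2×10^11)² = 1.81×10^23 m².
From P = σAT⁴, T = (P / σA)^(1/4) = (2.12×10^30 / (5.67×10⁻⁸ × 1.81×10^23))^(1/4).
T = (2.07×10^14)^(1/4) = 3790 K.

T ≈ 3790 K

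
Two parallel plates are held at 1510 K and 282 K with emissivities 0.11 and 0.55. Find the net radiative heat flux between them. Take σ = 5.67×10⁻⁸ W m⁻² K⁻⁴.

q ≈ 29700 W/m²

For two large parallel gray plates, q = σ(T₁⁴ − T₂⁴) / (1/ε₁ + 1/ε₂ − 1).
1/ε₁ + 1/ε₂ − 1 = 1/0.11 + 1/0.55 − 1 = 9.909.
T₁⁴ − T₂⁴ = 5.20×10^12 − 6.32×10^9 = 5.19×10^12 K⁴.
q = 5.67×10⁻⁸ × 5.19×10^12 / 9.909 = 29700 W/m².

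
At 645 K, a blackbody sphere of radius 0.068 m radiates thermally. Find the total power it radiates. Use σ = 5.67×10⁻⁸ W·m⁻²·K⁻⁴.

P ≈ 570 W

A = 4πr² = 4π × (0.068)² = 0.0581 m².
P = σAT⁴ = 5.67×10⁻⁸ × 0.0581 × (645)⁴ = 5.67×10⁻⁸ × 0.0581 × 1.73×10^11.
P = 570 W.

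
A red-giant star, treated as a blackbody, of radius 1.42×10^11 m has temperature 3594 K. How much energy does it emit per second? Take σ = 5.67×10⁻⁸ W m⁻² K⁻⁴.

P ≈ 2.40×10^30 W

A = 4πr² = 4π × (1.42×10^11)² = 2.53×10^23 m².
P = σAT⁴ = 5.67×10⁻⁸ × 2.53×10^23 × (3594)⁴ = 5.67×10⁻⁸ × 2.53×10^23 × 1.67×10^14.
P = 2.40×10^30 W.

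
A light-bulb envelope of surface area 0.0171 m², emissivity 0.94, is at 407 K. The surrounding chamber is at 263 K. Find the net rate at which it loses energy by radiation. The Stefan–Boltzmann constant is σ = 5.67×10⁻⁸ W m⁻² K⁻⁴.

Q ≈ 20.6 W

Q = εσA(T⁴ − T_s⁴). T⁴ − T_s⁴ = (407)⁴ − (263)⁴ = 2.74×10^10 − 4.78×10^9 = 2.27×10^10 K⁴.
Q = 0.94 × 5.67×10⁻⁸ × 0.0171 × 2.27×10^10 = 20.6 W.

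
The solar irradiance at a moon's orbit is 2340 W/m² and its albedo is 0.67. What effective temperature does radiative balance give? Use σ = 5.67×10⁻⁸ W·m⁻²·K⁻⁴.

T ≈ 242 K

Power absorbed = (1−a)S·πR²; power emitted = 4πR²σT⁴. Equating and cancelling πR²:
T = ((1−a)S / 4σ)^(1/4) = (772 / (4 × 5.67×10⁻⁸))^(1/4) = (3.40×10^9)^(1/4).
T = 242 K.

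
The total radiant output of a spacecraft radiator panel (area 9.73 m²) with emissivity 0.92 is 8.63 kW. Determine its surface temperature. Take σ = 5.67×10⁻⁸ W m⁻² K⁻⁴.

From P = εσAT⁴, T = (P / εσA)^(1/4) = (8630 / (0.92 × 5.67×10⁻⁸ × 9.73))^(1/4).
T = (1.70×10^10)^(1/4) = 361 K.

T ≈ 361 K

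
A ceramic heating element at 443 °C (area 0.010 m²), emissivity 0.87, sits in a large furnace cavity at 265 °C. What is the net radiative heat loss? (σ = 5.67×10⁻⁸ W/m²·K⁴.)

Convert: 443 °C = 716 K; 265 °C = 538 K.
Q = εσA(T⁴ − T_s⁴). T⁴ − T_s⁴ = (716)⁴ − (538)⁴ = 2.63×10^11 − 8.38×10^10 = 1.79×10^11 K⁴.
Q = 0.87 × 5.67×10⁻⁸ × 0.0100 × 1.79×10^11 = 88.3 W.

Q ≈ 88.3 W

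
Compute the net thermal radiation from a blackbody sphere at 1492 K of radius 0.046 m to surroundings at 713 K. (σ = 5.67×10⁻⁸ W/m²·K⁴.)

A = 4πr² = 4π × (0.046)² = 0.0266 m².
Q = σA(T⁴ − T_s⁴). T⁴ − T_s⁴ = (1492)⁴ − (713)⁴ = 4.96×10^12 − 2.58×10^11 = 4.70×10^12 K⁴.
Q = 5.67×10⁻⁸ × 0.0266 × 4.70×10^12 = 7080 W.

Q ≈ 7080 W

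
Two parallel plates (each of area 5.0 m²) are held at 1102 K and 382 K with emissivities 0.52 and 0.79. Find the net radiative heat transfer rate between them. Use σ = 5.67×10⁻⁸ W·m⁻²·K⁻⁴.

For two large parallel gray plates, q = σ(T₁⁴ − T₂⁴) / (1/ε₁ + 1/ε₂ − 1).
1/ε₁ + 1/ε₂ − 1 = 1/0.52 + 1/0.79 − 1 = 2.189.
T₁⁴ − T₂⁴ = 1.47×10^12 − 2.13×10^10 = 1.45×10^12 K⁴.
q = 5.67×10⁻⁸ × 1.45×10^12 / 2.189 = 37700 W/m².
Q = q·A = 37700 × 5.0 = 1.88×10^5 W.

Q ≈ 1.88×10^5 W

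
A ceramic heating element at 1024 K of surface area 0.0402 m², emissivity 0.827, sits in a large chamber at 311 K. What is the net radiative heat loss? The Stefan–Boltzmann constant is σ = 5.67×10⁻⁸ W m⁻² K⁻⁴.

Q = εσA(T⁴ − T_s⁴). T⁴ − T_s⁴ = (1024)⁴ − (311)⁴ = 1.10×10^12 − 9.35×10^9 = 1.09×10^12 K⁴.
Q = 0.827 × 5.67×10⁻⁸ × 0.0402 × 1.09×10^12 = 2050 W.

Q ≈ 2050 W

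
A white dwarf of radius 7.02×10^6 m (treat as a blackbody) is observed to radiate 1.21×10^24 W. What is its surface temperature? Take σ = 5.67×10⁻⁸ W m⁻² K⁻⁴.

T ≈ 13600 K

A = 4πr² = 4π × (7.02×10^6)² = 6.19×10^14 m².
From P = σAT⁴, T = (P / σA)^(1/4) = (1.21×10^24 / (5.67×10⁻⁸ × 6.19×10^14))^(1/4).
T = (3.45×10^16)^(1/4) = 13600 K.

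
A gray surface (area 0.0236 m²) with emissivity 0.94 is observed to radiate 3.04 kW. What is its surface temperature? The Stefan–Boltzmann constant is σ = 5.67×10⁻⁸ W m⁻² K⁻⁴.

T ≈ 1250 K

From P = εσAT⁴, T = (P / εσA)^(1/4) = (3040 / (0.94 × 5.67×10⁻⁸ × 0.0236))^(1/4).
T = (2.42×10^12)^(1/4) = 1250 K.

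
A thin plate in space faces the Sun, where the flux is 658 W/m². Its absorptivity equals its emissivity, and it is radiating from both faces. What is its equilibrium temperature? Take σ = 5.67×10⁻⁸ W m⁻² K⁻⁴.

Absorbed flux αS = emitted flux 2εσT⁴ per unit area; with α = ε this gives T = (S/2σ)^(1/4).
T = (658 / (2 × 5.67×10⁻⁸))^(1/4) = (5.80×10^9)^(1/4).
T = 276 K.

T ≈ 276 K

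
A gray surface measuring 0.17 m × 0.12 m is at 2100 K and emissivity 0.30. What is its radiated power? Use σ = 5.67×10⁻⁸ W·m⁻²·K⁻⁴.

A = 0.17 × 0.12 = 0.0204 m².
P = εσAT⁴ = 0.30 × 5.67×10⁻⁸ × 0.0204 × (2100)⁴ = 0.30 × 5.67×10⁻⁸ × 0.0204 × 1.94×10^13.
P = 6750 W.

P ≈ 6750 W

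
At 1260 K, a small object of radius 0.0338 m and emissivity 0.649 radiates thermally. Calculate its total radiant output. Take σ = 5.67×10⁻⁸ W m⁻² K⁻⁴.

A = 4πr² = 4π × (0.0338)² = 0.0144 m².
P = εσAT⁴ = 0.649 × 5.67×10⁻⁸ × 0.0144 × (1260)⁴ = 0.649 × 5.67×10⁻⁸ × 0.0144 × 2.52×10^12.
P = 1330 W.

P ≈ 1330 W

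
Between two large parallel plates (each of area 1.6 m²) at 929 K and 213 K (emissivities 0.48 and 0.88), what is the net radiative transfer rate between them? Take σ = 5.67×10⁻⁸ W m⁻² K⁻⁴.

For two large parallel gray plates, q = σ(T₁⁴ − T₂⁴) / (1/ε₁ + 1/ε₂ − 1).
1/ε₁ + 1/ε₂ − 1 = 1/0.48 + 1/0.88 − 1 = 2.220.
T₁⁴ − T₂⁴ = 7.45×10^11 − 2.06×10^9 = 7.43×10^11 K⁴.
q = 5.67×10⁻⁸ × 7.43×10^11 / 2.220 = 19000 W/m².
Q = q·A = 19000 × 1.6 = 30400 W.

Q ≈ 30400 W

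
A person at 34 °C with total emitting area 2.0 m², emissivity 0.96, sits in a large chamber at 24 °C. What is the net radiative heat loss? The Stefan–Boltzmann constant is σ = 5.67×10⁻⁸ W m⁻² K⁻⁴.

Convert: 34 °C = 307 K; 24 °C = 297 K.
Q = εσA(T⁴ − T_s⁴). T⁴ − T_s⁴ = (307)⁴ − (297)⁴ = 8.88×10^9 − 7.78×10^9 = 1.10×10^9 K⁴.
Q = 0.96 × 5.67×10⁻⁸ × 2.00 × 1.10×10^9 = 120 W.

Q ≈ 120 W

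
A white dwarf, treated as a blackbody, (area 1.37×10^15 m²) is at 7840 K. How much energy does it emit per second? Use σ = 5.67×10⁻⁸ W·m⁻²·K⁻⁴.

P = σAT⁴ = 5.67×10⁻⁸ × 1.37×10^15 × (7840)⁴ = 5.67×10⁻⁸ × 1.37×10^15 × 3.78×10^15.
P = 2.93×10^23 W.

P ≈ 2.93×10^23 W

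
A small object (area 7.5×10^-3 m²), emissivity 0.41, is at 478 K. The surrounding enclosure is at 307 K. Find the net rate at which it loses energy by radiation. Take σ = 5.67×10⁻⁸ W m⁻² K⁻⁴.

Q = εσA(T⁴ − T_s⁴). T⁴ − T_s⁴ = (478)⁴ − (307)⁴ = 5.22×10^10 − 8.88×10^9 = 4.33×10^10 K⁴.
Q = 0.41 × 5.67×10⁻⁸ × 7.50×10^-3 × 4.33×10^10 = 7.55 W.

Q ≈ 7.55 W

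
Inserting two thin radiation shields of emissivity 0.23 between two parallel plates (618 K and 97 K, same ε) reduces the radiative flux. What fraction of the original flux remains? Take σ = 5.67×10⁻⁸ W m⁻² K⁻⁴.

With N identical shields there are N+1 = 3 gaps in series, each with the same radiative resistance, so the flux falls to 1/(N+1) of its unshielded value.

ratio ≈ 0.333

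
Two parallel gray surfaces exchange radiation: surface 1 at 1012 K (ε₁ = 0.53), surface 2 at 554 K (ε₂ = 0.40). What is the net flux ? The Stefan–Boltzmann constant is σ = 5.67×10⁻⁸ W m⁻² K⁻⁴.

For two large parallel gray plates, q = σ(T₁⁴ − T₂⁴) / (1/ε₁ + 1/ε₂ − 1).
1/ε₁ + 1/ε₂ − 1 = 1/0.53 + 1/0.40 − 1 = 3.387.
T₁⁴ − T₂⁴ = 1.05×10^12 − 9.42×10^10 = 9.55×10^11 K⁴.
q = 5.67×10⁻⁸ × 9.55×10^11 / 3.387 = 16000 W/m².

q ≈ 16000 W/m²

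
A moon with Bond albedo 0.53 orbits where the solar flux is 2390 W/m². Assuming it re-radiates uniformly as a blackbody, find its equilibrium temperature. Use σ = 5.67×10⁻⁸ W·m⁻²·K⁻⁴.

Power absorbed = (1−a)S·πR²; power emitted = 4πR²σT⁴. Equating and cancelling πR²:
T = ((1−a)S / 4σ)^(1/4) = (1120 / (4 × 5.67×10⁻⁸))^(1/4) = (4.95×10^9)^(1/4).
T = 265 K.

T ≈ 265 K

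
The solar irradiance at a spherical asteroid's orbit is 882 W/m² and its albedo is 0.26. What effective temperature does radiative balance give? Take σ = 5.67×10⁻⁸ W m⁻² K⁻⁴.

Power absorbed = (1−a)S·πR²; power emitted = 4πR²σT⁴. Equating and cancelling πR²:
T = ((1−a)S / 4σ)^(1/4) = (653 / (4 × 5.67×10⁻⁸))^(1/4) = (2.88×10^9)^(1/4).
T = 232 K.

T ≈ 232 K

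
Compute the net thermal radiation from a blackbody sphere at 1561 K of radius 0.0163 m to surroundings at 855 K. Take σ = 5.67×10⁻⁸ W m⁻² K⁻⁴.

Q ≈ 1020 W

A = 4πr² = 4π × (0.0163)² = 3.34×10^-3 m².
Q = σA(T⁴ − T_s⁴). T⁴ − T_s⁴ = (1561)⁴ − (855)⁴ = 5.94×10^12 − 5.34×10^11 = 5.40×10^12 K⁴.
Q = 5.67×10⁻⁸ × 3.34×10^-3 × 5.40×10^12 = 1020 W.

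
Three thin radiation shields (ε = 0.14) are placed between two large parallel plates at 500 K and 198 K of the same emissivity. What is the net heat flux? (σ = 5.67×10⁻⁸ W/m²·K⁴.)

Each of the 4 gaps contributes resistance (2/ε − 1) = 2/0.14 − 1 = 13.29; total = 53.14.
q = σ(T₁⁴ − T₂⁴) / 53.14 = 5.67×10⁻⁸ × 6.10×10^10 / 53.14 = 65.0 W/m².

q ≈ 65.0 W/m²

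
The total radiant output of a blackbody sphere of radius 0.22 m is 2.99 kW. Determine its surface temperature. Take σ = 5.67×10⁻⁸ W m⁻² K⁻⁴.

A = 4πr² = 4π × (0.22)² = 0.608 m².
From P = σAT⁴, T = (P / σA)^(1/4) = (2990 / (5.67×10⁻⁸ × 0.608))^(1/4).
T = (8.67×10^10)^(1/4) = 543 K.

T ≈ 543 K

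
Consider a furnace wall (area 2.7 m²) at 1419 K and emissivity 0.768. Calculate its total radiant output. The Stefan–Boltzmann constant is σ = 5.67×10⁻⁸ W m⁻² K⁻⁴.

Stefan–Boltzmann: P = εσAT⁴ = 0.768 × 5.67×10⁻⁸ × 2.70 × (1419)⁴ = 0.768 × 5.67×10⁻⁸ × 2.70 × 4.05×10^12.
P = 4.77×10^5 W.

P ≈ 4.77×10^5 W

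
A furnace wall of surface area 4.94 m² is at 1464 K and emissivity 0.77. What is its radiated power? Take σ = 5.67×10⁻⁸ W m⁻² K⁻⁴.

P = εσAT⁴ = 0.77 × 5.67×10⁻⁸ × 4.94 × (1464)⁴ = 0.77 × 5.67×10⁻⁸ × 4.94 × 4.59×10^12.
P = 9.91×10^5 W.

P ≈ 9.91×10^5 W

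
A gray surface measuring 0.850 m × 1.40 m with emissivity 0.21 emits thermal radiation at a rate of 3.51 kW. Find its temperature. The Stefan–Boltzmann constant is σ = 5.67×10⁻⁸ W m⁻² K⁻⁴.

T ≈ 705 K

A = 0.850 × 1.40 = 1.19 m².
From P = εσAT⁴, T = (P / εσA)^(1/4) = (3510 / (0.21 × 5.67×10⁻⁸ × 1.19))^(1/4).
T = (2.48×10^11)^(1/4) = 705 K.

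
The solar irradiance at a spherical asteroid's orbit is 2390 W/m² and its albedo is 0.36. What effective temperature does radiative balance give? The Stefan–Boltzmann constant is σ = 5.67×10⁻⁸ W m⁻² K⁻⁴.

Power absorbed = (1−a)S·πR²; power emitted = 4πR²σT⁴. Equating and cancelling πR²:
T = ((1−a)S / 4σ)^(1/4) = (1530 / (4 × 5.67×10⁻⁸))^(1/4) = (6.74×10^9)^(1/4).
T = 287 K.

T ≈ 287 K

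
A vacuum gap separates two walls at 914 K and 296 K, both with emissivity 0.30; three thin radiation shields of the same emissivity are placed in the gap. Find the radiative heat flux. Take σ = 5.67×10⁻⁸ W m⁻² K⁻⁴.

q ≈ 1730 W/m²

Each of the 4 gaps contributes resistance (2/ε − 1) = 2/0.30 − 1 = 5.667; total = 22.67.
q = σ(T₁⁴ − T₂⁴) / 22.67 = 5.67×10⁻⁸ × 6.90×10^11 / 22.67 = 1730 W/m².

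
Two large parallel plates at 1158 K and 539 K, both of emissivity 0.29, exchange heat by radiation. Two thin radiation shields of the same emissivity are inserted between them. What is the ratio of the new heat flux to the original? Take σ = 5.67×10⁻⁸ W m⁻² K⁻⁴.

ratio ≈ 0.333

With N identical shields there are N+1 = 3 gaps in series, each with the same radiative resistance, so the flux falls to 1/(N+1) of its unshielded value.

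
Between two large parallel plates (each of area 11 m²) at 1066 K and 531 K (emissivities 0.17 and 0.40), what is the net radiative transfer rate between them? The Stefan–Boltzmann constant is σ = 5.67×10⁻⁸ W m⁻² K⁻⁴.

For two large parallel gray plates, q = σ(T₁⁴ − T₂⁴) / (1/ε₁ + 1/ε₂ − 1).
1/ε₁ + 1/ε₂ − 1 = 1/0.17 + 1/0.40 − 1 = 7.382.
T₁⁴ − T₂⁴ = 1.29×10^12 − 7.95×10^10 = 1.21×10^12 K⁴.
q = 5.67×10⁻⁸ × 1.21×10^12 / 7.382 = 9310 W/m².
Q = q·A = 9310 × 11 = 1.02×10^5 W.

Q ≈ 1.02×10^5 W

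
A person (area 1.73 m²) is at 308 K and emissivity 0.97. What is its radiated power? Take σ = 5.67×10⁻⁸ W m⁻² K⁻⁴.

Stefan–Boltzmann: P = εσAT⁴ = 0.97 × 5.67×10⁻⁸ × 1.73 × (308)⁴ = 0.97 × 5.67×10⁻⁸ × 1.73 × 9.00×10^9.
P = 856 W.

P ≈ 856 W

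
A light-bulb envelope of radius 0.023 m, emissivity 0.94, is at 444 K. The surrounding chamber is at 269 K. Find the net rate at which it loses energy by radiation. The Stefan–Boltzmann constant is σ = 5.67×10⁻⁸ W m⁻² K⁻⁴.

Q ≈ 11.9 W

A = 4πr² = 4π × (0.023)² = 6.65×10^-3 m².
Q = εσA(T⁴ − T_s⁴). T⁴ − T_s⁴ = (444)⁴ − (269)⁴ = 3.89×10^10 − 5.24×10^9 = 3.36×10^10 K⁴.
Q = 0.94 × 5.67×10⁻⁸ × 6.65×10^-3 × 3.36×10^10 = 11.9 W.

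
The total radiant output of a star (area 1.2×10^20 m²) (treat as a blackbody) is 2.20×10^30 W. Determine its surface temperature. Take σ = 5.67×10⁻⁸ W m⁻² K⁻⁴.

T ≈ 23800 K

From P = σAT⁴, T = (P / σA)^(1/4) = (2.20×10^30 / (5.67×10⁻⁸ × 1.20×10^20))^(1/4).
T = (3.23×10^17)^(1/4) = 23800 K.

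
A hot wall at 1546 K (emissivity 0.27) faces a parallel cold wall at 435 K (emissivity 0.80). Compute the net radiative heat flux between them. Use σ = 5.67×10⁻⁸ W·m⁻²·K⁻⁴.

q ≈ 81400 W/m²

For two large parallel gray plates, q = σ(T₁⁴ − T₂⁴) / (1/ε₁ + 1/ε₂ − 1).
1/ε₁ + 1/ε₂ − 1 = 1/0.27 + 1/0.80 − 1 = 3.954.
T₁⁴ − T₂⁴ = 5.71×10^12 − 3.58×10^10 = 5.68×10^12 K⁴.
q = 5.67×10⁻⁸ × 5.68×10^12 / 3.954 = 81400 W/m².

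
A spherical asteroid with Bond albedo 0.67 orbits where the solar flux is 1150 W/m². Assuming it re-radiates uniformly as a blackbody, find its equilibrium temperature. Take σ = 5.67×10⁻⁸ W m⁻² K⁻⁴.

Power absorbed = (1−a)S·πR²; power emitted = 4πR²σT⁴. Equating and cancelling πR²:
T = ((1−a)S / 4σ)^(1/4) = (379 / (4 × 5.67×10⁻⁸))^(1/4) = (1.67×10^9)^(1/4).
T = 202 K.

T ≈ 202 K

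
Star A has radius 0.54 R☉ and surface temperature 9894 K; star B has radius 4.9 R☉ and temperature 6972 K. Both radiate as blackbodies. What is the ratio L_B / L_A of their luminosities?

L_B/L_A ≈ 20.3

L = 4πR²σT⁴ ∝ R²T⁴, so L_B/L_A = (4.9/0.54)² × (6972/9894)⁴ = 82.3 × 0.247 = 20.3.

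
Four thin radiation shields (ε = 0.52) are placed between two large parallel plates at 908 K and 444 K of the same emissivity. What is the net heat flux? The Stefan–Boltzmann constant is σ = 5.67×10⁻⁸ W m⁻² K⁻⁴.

Each of the 5 gaps contributes resistance (2/ε − 1) = 2/0.52 − 1 = 2.846; total = 14.23.
q = σ(T₁⁴ − T₂⁴) / 14.23 = 5.67×10⁻⁸ × 6.41×10^11 / 14.23 = 2550 W/m².

q ≈ 2550 W/m²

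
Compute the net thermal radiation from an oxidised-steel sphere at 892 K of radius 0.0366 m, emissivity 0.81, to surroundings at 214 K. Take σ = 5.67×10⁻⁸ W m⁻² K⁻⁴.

Q ≈ 488 W

A = 4πr² = 4π × (0.0366)² = 0.0168 m².
Q = εσA(T⁴ − T_s⁴). T⁴ − T_s⁴ = (892)⁴ − (214)⁴ = 6.33×10^11 − 2.10×10^9 = 6.31×10^11 K⁴.
Q = 0.81 × 5.67×10⁻⁸ × 0.0168 × 6.31×10^11 = 488 W.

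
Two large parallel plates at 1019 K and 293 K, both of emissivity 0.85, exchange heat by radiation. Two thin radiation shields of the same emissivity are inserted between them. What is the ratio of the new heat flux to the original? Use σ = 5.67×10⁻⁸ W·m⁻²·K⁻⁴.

ratio ≈ 0.333

With N identical shields there are N+1 = 3 gaps in series, each with the same radiative resistance, so the flux falls to 1/(N+1) of its unshielded value.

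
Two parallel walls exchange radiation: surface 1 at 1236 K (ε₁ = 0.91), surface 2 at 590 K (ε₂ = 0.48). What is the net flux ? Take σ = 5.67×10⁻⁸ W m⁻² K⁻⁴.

q ≈ 57500 W/m²

For two large parallel gray plates, q = σ(T₁⁴ − T₂⁴) / (1/ε₁ + 1/ε₂ − 1).
1/ε₁ + 1/ε₂ − 1 = 1/0.91 + 1/0.48 − 1 = 2.182.
T₁⁴ − T₂⁴ = 2.33×10^12 − 1.21×10^11 = 2.21×10^12 K⁴.
q = 5.67×10⁻⁸ × 2.21×10^12 / 2.182 = 57500 W/m².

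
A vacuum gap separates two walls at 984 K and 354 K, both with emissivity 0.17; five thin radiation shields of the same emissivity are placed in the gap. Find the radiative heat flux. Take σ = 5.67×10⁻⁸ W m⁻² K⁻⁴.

Each of the 6 gaps contributes resistance (2/ε − 1) = 2/0.17 − 1 = 10.76; total = 64.59.
q = σ(T₁⁴ − T₂⁴) / 64.59 = 5.67×10⁻⁸ × 9.22×10^11 / 64.59 = 809 W/m².

q ≈ 809 W/m²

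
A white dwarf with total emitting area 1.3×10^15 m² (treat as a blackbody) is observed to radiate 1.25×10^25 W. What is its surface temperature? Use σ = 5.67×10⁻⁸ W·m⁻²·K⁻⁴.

T ≈ 20300 K

From P = σAT⁴, T = (P / σA)^(1/4) = (1.25×10^25 / (5.67×10⁻⁸ × 1.30×10^15))^(1/4).
T = (1.70×10^17)^(1/4) = 20300 K.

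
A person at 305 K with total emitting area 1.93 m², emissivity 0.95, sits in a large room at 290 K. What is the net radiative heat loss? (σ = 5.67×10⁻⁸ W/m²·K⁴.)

Q = εσA(T⁴ − T_s⁴). T⁴ − T_s⁴ = (305)⁴ − (290)⁴ = 8.65×10^9 − 7.07×10^9 = 1.58×10^9 K⁴.
Q = 0.95 × 5.67×10⁻⁸ × 1.93 × 1.58×10^9 = 164 W.

Q ≈ 164 W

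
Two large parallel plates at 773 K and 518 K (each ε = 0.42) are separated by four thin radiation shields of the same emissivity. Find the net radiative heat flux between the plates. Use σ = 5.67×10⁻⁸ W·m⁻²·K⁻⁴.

q ≈ 859 W/m²

Each of the 5 gaps contributes resistance (2/ε − 1) = 2/0.42 − 1 = 3.762; total = 18.81.
q = σ(T₁⁴ − T₂⁴) / 18.81 = 5.67×10⁻⁸ × 2.85×10^11 / 18.81 = 859 W/m².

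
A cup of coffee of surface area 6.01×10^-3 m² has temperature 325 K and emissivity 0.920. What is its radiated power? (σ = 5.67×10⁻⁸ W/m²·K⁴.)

Stefan–Boltzmann: P = εσAT⁴ = 0.920 × 5.67×10⁻⁸ × 6.01×10^-3 × (325)⁴ = 0.920 × 5.67×10⁻⁸ × 6.01×10^-3 × 1.12×10^10.
P = 3.50 W.

P ≈ 3.50 W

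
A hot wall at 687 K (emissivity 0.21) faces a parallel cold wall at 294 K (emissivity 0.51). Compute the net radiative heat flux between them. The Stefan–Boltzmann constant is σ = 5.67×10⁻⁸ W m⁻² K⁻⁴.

For two large parallel gray plates, q = σ(T₁⁴ − T₂⁴) / (1/ε₁ + 1/ε₂ − 1).
1/ε₁ + 1/ε₂ − 1 = 1/0.21 + 1/0.51 − 1 = 5.723.
T₁⁴ − T₂⁴ = 2.23×10^11 − 7.47×10^9 = 2.15×10^11 K⁴.
q = 5.67×10⁻⁸ × 2.15×10^11 / 5.723 = 2130 W/m².

q ≈ 2130 W/m²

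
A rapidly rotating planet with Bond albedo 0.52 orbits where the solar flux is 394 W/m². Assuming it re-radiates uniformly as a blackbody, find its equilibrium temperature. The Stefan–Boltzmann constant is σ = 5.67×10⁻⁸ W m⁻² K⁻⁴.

T ≈ 170 K

Power absorbed = (1−a)S·πR²; power emitted = 4πR²σT⁴. Equating and cancelling πR²:
T = ((1−a)S / 4σ)^(1/4) = (189 / (4 × 5.67×10⁻⁸))^(1/4) = (8.34×10^8)^(1/4).
T = 170 K.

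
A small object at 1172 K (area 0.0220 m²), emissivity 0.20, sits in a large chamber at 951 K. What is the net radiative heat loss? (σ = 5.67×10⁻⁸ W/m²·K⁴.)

Q ≈ 267 W

Q = εσA(T⁴ − T_s⁴). T⁴ − T_s⁴ = (1172)⁴ − (951)⁴ = 1.89×10^12 − 8.18×10^11 = 1.07×10^12 K⁴.
Q = 0.20 × 5.67×10⁻⁸ × 0.0220 × 1.07×10^12 = 267 W.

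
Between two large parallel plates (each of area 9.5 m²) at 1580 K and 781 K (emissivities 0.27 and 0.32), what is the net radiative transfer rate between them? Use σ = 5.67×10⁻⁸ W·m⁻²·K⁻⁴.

Q ≈ 5.42×10^5 W

For two large parallel gray plates, q = σ(T₁⁴ − T₂⁴) / (1/ε₁ + 1/ε₂ − 1).
1/ε₁ + 1/ε₂ − 1 = 1/0.27 + 1/0.32 − 1 = 5.829.
T₁⁴ − T₂⁴ = 6.23×10^12 − 3.72×10^11 = 5.86×10^12 K⁴.
q = 5.67×10⁻⁸ × 5.86×10^12 / 5.829 = 57000 W/m².
Q = q·A = 57000 × 9.5 = 5.42×10^5 W.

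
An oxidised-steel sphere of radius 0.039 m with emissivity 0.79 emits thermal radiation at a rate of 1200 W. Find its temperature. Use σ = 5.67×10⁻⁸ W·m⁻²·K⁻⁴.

A = 4πr² = 4π × (0.039)² = 0.0191 m².
From P = εσAT⁴, T = (P / εσA)^(1/4) = (1200 / (0.79 × 5.67×10⁻⁸ × 0.0191))^(1/4).
T = (1.40×10^12)^(1/4) = 1090 K.

T ≈ 1090 K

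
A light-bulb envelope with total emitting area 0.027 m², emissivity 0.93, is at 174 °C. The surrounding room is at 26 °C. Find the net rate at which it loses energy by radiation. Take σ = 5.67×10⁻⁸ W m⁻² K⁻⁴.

Convert: 174 °C = 447 K; 26 °C = 299 K.
Q = εσA(T⁴ − T_s⁴). T⁴ − T_s⁴ = (447)⁴ − (299)⁴ = 3.99×10^10 − 7.99×10^9 = 3.19×10^10 K⁴.
Q = 0.93 × 5.67×10⁻⁸ × 0.0270 × 3.19×10^10 = 45.5 W.

Q ≈ 45.5 W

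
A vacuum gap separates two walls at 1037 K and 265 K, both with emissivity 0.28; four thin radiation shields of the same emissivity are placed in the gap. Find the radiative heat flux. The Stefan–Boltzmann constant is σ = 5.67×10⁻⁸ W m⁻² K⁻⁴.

q ≈ 2130 W/m²

Each of the 5 gaps contributes resistance (2/ε − 1) = 2/0.28 − 1 = 6.143; total = 30.71.
q = σ(T₁⁴ − T₂⁴) / 30.71 = 5.67×10⁻⁸ × 1.15×10^12 / 30.71 = 2130 W/m².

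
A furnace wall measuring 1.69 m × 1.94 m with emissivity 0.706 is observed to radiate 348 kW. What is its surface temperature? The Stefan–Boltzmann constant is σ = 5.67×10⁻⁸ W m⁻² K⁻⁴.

T ≈ 1280 K

A = 1.69 × 1.94 = 3.28 m².
From P = εσAT⁴, T = (P / εσA)^(1/4) = (3.48×10^5 / (0.706 × 5.67×10⁻⁸ × 3.28))^(1/4).
T = (2.65×10^12)^(1/4) = 1280 K.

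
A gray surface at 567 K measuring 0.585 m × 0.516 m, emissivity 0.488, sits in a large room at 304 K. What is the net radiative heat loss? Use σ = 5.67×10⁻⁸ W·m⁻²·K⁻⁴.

Q ≈ 792 W

A = 0.585 × 0.516 = 0.302 m².
Q = εσA(T⁴ − T_s⁴). T⁴ − T_s⁴ = (567)⁴ − (304)⁴ = 1.03×10^11 − 8.54×10^9 = 9.48×10^10 K⁴.
Q = 0.488 × 5.67×10⁻⁸ × 0.302 × 9.48×10^10 = 792 W.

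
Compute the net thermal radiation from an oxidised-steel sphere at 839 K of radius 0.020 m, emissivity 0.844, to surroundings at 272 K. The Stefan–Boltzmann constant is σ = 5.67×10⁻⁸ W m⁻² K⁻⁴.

A = 4πr² = 4π × (0.020)² = 5.03×10^-3 m².
Q = εσA(T⁴ − T_s⁴). T⁴ − T_s⁴ = (839)⁴ − (272)⁴ = 4.96×10^11 − 5.47×10^9 = 4.90×10^11 K⁴.
Q = 0.844 × 5.67×10⁻⁸ × 5.03×10^-3 × 4.90×10^11 = 118 W.

Q ≈ 118 W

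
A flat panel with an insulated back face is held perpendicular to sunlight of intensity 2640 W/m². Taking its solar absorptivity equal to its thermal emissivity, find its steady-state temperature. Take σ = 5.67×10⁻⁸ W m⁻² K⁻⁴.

T ≈ 465 K

Absorbed flux αS = emitted flux εσT⁴ (one radiating face); with α = ε, T = (S/σ)^(1/4).
T = (2640 / 5.67×10⁻⁸)^(1/4) = (4.66×10^10)^(1/4).
T = 465 K.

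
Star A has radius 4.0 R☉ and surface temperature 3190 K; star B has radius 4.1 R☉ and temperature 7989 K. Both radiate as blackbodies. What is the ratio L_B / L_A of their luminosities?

L_B/L_A ≈ 41.3

L = 4πR²σT⁴ ∝ R²T⁴, so L_B/L_A = (4.1/4.0)² × (7989/3190)⁴ = 1.05 × 39.3 = 41.3.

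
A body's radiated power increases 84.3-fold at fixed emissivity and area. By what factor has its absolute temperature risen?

factor ≈ 3.03

P ∝ T⁴ ⇒ T ∝ P^(1/4), so T scales by (84.3)^(1/4) = 3.03.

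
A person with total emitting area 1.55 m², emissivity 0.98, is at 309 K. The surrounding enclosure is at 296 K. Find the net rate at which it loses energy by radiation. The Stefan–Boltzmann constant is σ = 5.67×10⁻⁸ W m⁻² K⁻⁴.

Q = εσA(T⁴ − T_s⁴). T⁴ − T_s⁴ = (309)⁴ − (296)⁴ = 9.12×10^9 − 7.68×10^9 = 1.44×10^9 K⁴.
Q = 0.98 × 5.67×10⁻⁸ × 1.55 × 1.44×10^9 = 124 W.

Q ≈ 124 W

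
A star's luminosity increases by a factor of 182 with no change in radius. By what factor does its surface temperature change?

P ∝ T⁴ ⇒ T ∝ P^(1/4), so T scales by (182)^(1/4) = 3.67.

factor ≈ 3.67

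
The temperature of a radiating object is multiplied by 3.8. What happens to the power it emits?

P ∝ T⁴, so the power scales as (3.8)⁴ = 209.

factor ≈ 209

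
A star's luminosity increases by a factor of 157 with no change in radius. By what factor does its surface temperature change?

factor ≈ 3.54

P ∝ T⁴ ⇒ T ∝ P^(1/4), so T scales by (157)^(1/4) = 3.54.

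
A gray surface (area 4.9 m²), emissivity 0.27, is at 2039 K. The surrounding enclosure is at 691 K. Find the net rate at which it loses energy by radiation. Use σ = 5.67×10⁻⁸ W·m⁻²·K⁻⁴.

Q ≈ 1.28×10^6 W

Q = εσA(T⁴ − T_s⁴). T⁴ − T_s⁴ = (2039)⁴ − (691)⁴ = 1.73×10^13 − 2.28×10^11 = 1.71×10^13 K⁴.
Q = 0.27 × 5.67×10⁻⁸ × 4.90 × 1.71×10^13 = 1.28×10^6 W.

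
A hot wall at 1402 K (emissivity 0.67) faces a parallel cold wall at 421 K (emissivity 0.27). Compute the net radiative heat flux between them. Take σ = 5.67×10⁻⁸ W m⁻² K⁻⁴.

For two large parallel gray plates, q = σ(T₁⁴ − T₂⁴) / (1/ε₁ + 1/ε₂ − 1).
1/ε₁ + 1/ε₂ − 1 = 1/0.67 + 1/0.27 − 1 = 4.196.
T₁⁴ − T₂⁴ = 3.86×10^12 − 3.14×10^10 = 3.83×10^12 K⁴.
q = 5.67×10⁻⁸ × 3.83×10^12 / 4.196 = 51800 W/m².

q ≈ 51800 W/m²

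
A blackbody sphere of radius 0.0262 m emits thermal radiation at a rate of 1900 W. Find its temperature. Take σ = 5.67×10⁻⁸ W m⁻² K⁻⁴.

T ≈ 1400 K

A = 4πr² = 4π × (0.0262)² = 8.63×10^-3 m².
From P = σAT⁴, T = (P / σA)^(1/4) = (1900 / (5.67×10⁻⁸ × 8.63×10^-3))^(1/4).
T = (3.88×10^12)^(1/4) = 1400 K.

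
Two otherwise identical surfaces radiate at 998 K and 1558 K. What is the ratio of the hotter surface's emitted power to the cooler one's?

ratio ≈ 5.94

P ∝ T⁴, so the ratio is (1558/998)⁴ = (1.561)⁴ = 5.94.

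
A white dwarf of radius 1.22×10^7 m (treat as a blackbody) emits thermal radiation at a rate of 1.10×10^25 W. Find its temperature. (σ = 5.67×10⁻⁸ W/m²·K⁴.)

T ≈ 17900 K

A = 4πr² = 4π × (1.22×10^7)² = 1.87×10^15 m².
From P = σAT⁴, T = (P / σA)^(1/4) = (1.10×10^25 / (5.67×10⁻⁸ × 1.87×10^15))^(1/4).
T = (1.04×10^17)^(1/4) = 17900 K.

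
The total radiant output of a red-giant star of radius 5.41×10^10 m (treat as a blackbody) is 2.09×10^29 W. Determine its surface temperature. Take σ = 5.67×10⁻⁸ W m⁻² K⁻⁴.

A = 4πr² = 4π × (5.41×10^10)² = 3.68×10^22 m².
From P = σAT⁴, T = (P / σA)^(1/4) = (2.09×10^29 / (5.67×10⁻⁸ × 3.68×10^22))^(1/4).
T = (1.00×10^14)^(1/4) = 3160 K.

T ≈ 3160 K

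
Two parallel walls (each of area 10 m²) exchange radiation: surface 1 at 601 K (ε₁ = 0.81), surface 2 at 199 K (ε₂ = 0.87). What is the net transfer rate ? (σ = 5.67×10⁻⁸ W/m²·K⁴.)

For two large parallel gray plates, q = σ(T₁⁴ − T₂⁴) / (1/ε₁ + 1/ε₂ − 1).
1/ε₁ + 1/ε₂ − 1 = 1/0.81 + 1/0.87 − 1 = 1.384.
T₁⁴ − T₂⁴ = 1.30×10^11 − 1.57×10^9 = 1.29×10^11 K⁴.
q = 5.67×10⁻⁸ × 1.29×10^11 / 1.384 = 5280 W/m².
Q = q·A = 5280 × 10 = 52800 W.

Q ≈ 52800 W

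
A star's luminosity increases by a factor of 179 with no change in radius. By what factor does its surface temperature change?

factor ≈ 3.66

P ∝ T⁴ ⇒ T ∝ P^(1/4), so T scales by (179)^(1/4) = 3.66.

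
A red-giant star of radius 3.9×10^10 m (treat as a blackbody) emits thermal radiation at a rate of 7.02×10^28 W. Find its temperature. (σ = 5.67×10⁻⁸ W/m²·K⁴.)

A = 4πr² = 4π × (3.9×10^10)² = 1.91×10^22 m².
From P = σAT⁴, T = (P / σA)^(1/4) = (7.02×10^28 / (5.67×10⁻⁸ × 1.91×10^22))^(1/4).
T = (6.48×10^13)^(1/4) = 2840 K.

T ≈ 2840 K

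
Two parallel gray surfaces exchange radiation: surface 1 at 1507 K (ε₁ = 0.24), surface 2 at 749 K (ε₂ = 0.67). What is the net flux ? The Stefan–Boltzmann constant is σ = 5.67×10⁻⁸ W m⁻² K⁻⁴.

For two large parallel gray plates, q = σ(T₁⁴ − T₂⁴) / (1/ε₁ + 1/ε₂ − 1).
1/ε₁ + 1/ε₂ − 1 = 1/0.24 + 1/0.67 − 1 = 4.659.
T₁⁴ − T₂⁴ = 5.16×10^12 − 3.15×10^11 = 4.84×10^12 K⁴.
q = 5.67×10⁻⁸ × 4.84×10^12 / 4.659 = 58900 W/m².

q ≈ 58900 W/m²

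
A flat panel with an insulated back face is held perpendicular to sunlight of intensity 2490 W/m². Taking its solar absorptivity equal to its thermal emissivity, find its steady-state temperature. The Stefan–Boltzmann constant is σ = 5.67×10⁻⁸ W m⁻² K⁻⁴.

Absorbed flux αS = emitted flux εσT⁴ (one radiating face); with α = ε, T = (S/σ)^(1/4).
T = (2490 / 5.67×10⁻⁸)^(1/4) = (4.39×10^10)^(1/4).
T = 458 K.

T ≈ 458 K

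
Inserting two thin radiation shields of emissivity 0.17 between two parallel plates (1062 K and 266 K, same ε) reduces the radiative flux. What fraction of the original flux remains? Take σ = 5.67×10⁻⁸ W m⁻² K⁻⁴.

With N identical shields there are N+1 = 3 gaps in series, each with the same radiative resistance, so the flux falls to 1/(N+1) of its unshielded value.

ratio ≈ 0.333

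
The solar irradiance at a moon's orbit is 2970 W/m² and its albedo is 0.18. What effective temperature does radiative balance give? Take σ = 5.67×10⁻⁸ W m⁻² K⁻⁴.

Power absorbed = (1−a)S·πR²; power emitted = 4πR²σT⁴. Equating and cancelling πR²:
T = ((1−a)S / 4σ)^(1/4) = (2440 / (4 × 5.67×10⁻⁸))^(1/4) = (1.07×10^10)^(1/4).
T = 322 K.

T ≈ 322 K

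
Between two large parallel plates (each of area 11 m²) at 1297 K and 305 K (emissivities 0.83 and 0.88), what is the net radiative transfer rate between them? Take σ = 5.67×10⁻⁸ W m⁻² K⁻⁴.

Q ≈ 1.31×10^6 W

For two large parallel gray plates, q = σ(T₁⁴ − T₂⁴) / (1/ε₁ + 1/ε₂ − 1).
1/ε₁ + 1/ε₂ − 1 = 1/0.83 + 1/0.88 − 1 = 1.341.
T₁⁴ − T₂⁴ = 2.83×10^12 − 8.65×10^9 = 2.82×10^12 K⁴.
q = 5.67×10⁻⁸ × 2.82×10^12 / 1.341 = 1.19×10^5 W/m².
Q = q·A = 1.19×10^5 × 11 = 1.31×10^6 W.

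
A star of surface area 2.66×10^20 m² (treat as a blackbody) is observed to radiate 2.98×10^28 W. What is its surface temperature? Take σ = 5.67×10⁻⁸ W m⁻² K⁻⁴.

From P = σAT⁴, T = (P / σA)^(1/4) = (2.98×10^28 / (5.67×10⁻⁸ × 2.66×10^20))^(1/4).
T = (1.98×10^15)^(1/4) = 6670 K.

T ≈ 6670 K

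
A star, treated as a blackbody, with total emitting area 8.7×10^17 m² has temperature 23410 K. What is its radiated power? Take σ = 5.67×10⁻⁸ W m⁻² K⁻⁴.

P = σAT⁴ = 5.67×10⁻⁸ × 8.70×10^17 × (23410)⁴ = 5.67×10⁻⁸ × 8.70×10^17 × 3.00×10^17.
P = 1.48×10^28 W.

P ≈ 1.48×10^28 W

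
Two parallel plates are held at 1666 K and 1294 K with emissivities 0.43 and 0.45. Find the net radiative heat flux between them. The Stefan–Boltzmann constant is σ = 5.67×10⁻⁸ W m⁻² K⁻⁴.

q ≈ 78300 W/m²

For two large parallel gray plates, q = σ(T₁⁴ − T₂⁴) / (1/ε₁ + 1/ε₂ − 1).
1/ε₁ + 1/ε₂ − 1 = 1/0.43 + 1/0.45 − 1 = 3.548.
T₁⁴ − T₂⁴ = 7.70×10^12 − 2.80×10^12 = 4.90×10^12 K⁴.
q = 5.67×10⁻⁸ × 4.90×10^12 / 3.548 = 78300 W/m².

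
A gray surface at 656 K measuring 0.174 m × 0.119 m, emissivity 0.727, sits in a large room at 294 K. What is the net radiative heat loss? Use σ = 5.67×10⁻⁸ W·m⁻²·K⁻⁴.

A = 0.174 × 0.119 = 0.0207 m².
Q = εσA(T⁴ − T_s⁴). T⁴ − T_s⁴ = (656)⁴ − (294)⁴ = 1.85×10^11 − 7.47×10^9 = 1.78×10^11 K⁴.
Q = 0.727 × 5.67×10⁻⁸ × 0.0207 × 1.78×10^11 = 152 W.

Q ≈ 152 W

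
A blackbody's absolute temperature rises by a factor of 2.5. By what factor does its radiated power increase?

P ∝ T⁴, so the power scales as (2.5)⁴ = 39.1.

factor ≈ 39.1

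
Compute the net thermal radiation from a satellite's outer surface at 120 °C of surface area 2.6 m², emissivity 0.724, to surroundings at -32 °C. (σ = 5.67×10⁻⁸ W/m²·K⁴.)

Q ≈ 2190 W

Convert: 120 °C = 393 K; -32 °C = 241 K.
Q = εσA(T⁴ − T_s⁴). T⁴ − T_s⁴ = (393)⁴ − (241)⁴ = 2.39×10^10 − 3.37×10^9 = 2.05×10^10 K⁴.
Q = 0.724 × 5.67×10⁻⁸ × 2.60 × 2.05×10^10 = 2190 W.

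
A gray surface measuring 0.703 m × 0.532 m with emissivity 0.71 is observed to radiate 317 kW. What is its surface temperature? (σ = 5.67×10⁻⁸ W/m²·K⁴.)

T ≈ 2140 K

A = 0.703 × 0.532 = 0.374 m².
From P = εσAT⁴, T = (P / εσA)^(1/4) = (3.17×10^5 / (0.71 × 5.67×10⁻⁸ × 0.374))^(1/4).
T = (2.11×10^13)^(1/4) = 2140 K.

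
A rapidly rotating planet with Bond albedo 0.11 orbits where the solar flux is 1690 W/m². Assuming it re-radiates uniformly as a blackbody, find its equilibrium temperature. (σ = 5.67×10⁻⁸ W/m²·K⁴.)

Power absorbed = (1−a)S·πR²; power emitted = 4πR²σT⁴. Equating and cancelling πR²:
T = ((1−a)S / 4σ)^(1/4) = (1500 / (4 × 5.67×10⁻⁸))^(1/4) = (6.63×10^9)^(1/4).
T = 285 K.

T ≈ 285 K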